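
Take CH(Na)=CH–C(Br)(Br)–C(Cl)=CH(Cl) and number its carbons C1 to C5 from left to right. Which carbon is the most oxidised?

C3

Bonds to more-electronegative neighbours contribute +1 each, bonds to H or metals contribute −1 each, and C–C bonds contribute 0. Tallying each carbon:
C1: 2C, 1H, 1Na → 0 − 1 − 1 = -2
C2: 3C, 1H → 0 − 1 = -1
C3: 2C, 2Br → 0 + 2 = +2
C4: 3C, 1Cl → 0 + 1 = +1
C5: 2C, 1H, 1Cl → 0 − 1 + 1 = 0
The most oxidised carbon is C3 at +2.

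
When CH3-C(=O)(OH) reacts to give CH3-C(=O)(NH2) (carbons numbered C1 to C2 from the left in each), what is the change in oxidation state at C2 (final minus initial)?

0

Before: C2 has 1 bond to C, 3 bonds to O → oxidation state +3.
After: C2 has 1 bond to C, 2 bonds to O, 1 bond to N → oxidation state +3.
Δ = +3 − (+3) = 0, so no net redox change at C2.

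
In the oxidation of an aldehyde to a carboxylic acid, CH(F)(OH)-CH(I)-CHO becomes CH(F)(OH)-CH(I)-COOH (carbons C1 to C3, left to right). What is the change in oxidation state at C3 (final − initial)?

Before: C3 has 1 bond to C, 1 bond to H, 2 bonds to O → oxidation state +1.
After: C3 has 1 bond to C, 3 bonds to O → oxidation state +3.
Δ = +3 − (+1) = +2, so this is an oxidation at C3.

+2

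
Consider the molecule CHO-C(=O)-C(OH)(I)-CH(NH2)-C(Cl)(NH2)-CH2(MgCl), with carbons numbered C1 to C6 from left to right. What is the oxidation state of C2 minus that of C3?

C2: 2C, 2O → 0 + 2 = +2
C3: 2C, 1O, 1I → 0 + 1 + 1 = +2
Difference: +2 − (+2) = 0.

0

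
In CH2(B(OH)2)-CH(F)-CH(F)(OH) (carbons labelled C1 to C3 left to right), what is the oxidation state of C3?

+1

Each bond to a more electronegative atom (O, N, halogen) counts +1, each bond to a less electronegative atom (H, metal, B, Si) counts −1, and each C–C bond counts 0.
C3 has one bond to C (0), one bond to H (-1), one bond to F (+1), one bond to O (+1).
Oxidation state = 0 − 1 + 1 + 1 = +1.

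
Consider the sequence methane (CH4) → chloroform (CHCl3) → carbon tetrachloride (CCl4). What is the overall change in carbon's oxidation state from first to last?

+8

Carbon oxidation states along the series — methane: -4, chloroform: +2, carbon tetrachloride: +4.
Net change = +4 − (-4) = +8.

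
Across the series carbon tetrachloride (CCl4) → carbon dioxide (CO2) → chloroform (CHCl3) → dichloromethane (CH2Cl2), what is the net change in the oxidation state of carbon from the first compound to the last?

-4

Carbon oxidation states along the series — carbon tetrachloride: +4, carbon dioxide: +4, chloroform: +2, dichloromethane: 0.
Net change = 0 − (+4) = -4.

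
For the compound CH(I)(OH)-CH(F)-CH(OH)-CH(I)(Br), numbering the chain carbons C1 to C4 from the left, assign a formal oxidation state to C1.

Each bond to a more electronegative atom (O, N, halogen) counts +1, each bond to a less electronegative atom (H, metal, B, Si) counts −1, and each C–C bond counts 0.
C1 has one bond to C (0), one bond to I (+1), one bond to O (+1), one bond to H (-1).
Oxidation state = 0 + 1 + 1 − 1 = +1.

+1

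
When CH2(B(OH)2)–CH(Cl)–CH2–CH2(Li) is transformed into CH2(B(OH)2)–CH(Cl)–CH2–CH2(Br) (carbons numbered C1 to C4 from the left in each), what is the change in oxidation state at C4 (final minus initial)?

+2

Before: C4 has 1 bond to C, 2 bonds to H, 1 bond to Li → oxidation state -3.
After: C4 has 1 bond to C, 2 bonds to H, 1 bond to Br → oxidation state -1.
Δ = -1 − (-3) = +2, so this is an oxidation at C4.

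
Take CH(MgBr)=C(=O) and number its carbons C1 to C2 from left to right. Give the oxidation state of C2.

C2 has a double bond to C (2×0 = 0), a double bond to O (2×+1 = +2).
Oxidation state = 0 + 2 = +2.

+2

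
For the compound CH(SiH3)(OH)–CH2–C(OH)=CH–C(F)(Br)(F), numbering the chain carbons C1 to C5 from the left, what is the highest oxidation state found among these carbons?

Tallying each carbon's bonds:
C1: 1C, 1H, 1O, 1Si → 0 − 1 + 1 − 1 = -1
C2: 2C, 2H → 0 − 2 = -2
C3: 3C, 1O → 0 + 1 = +1
C4: 3C, 1H → 0 − 1 = -1
C5: 1C, 2F, 1Br → 0 + 2 + 1 = +3
The highest value is +3.

+3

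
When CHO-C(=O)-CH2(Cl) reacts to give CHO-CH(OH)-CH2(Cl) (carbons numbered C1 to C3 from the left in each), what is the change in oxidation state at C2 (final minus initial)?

Before: C2 has 2 bonds to C, 2 bonds to O → oxidation state +2.
After: C2 has 2 bonds to C, 1 bond to H, 1 bond to O → oxidation state 0.
Δ = 0 − (+2) = -2, so this is a reduction at C2.

-2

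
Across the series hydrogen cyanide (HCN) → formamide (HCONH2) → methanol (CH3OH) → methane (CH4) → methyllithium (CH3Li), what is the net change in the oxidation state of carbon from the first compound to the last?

Carbon oxidation states along the series — hydrogen cyanide: +2, formamide: +2, methanol: -2, methane: -4, methyllithium: -4.
Net change = -4 − (+2) = -6.

-6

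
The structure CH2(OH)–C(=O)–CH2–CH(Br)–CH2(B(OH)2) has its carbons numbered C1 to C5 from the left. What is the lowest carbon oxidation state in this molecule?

Each bond to a more electronegative atom (O, N, halogen) counts +1, each bond to a less electronegative atom (H, metal, B, Si) counts −1, and each C–C bond counts 0. Tallying each carbon:
C1: 1C, 2H, 1O → 0 − 2 + 1 = -1
C2: 2C, 2O → 0 + 2 = +2
C3: 2C, 2H → 0 − 2 = -2
C4: 2C, 1H, 1Br → 0 − 1 + 1 = 0
C5: 1C, 2H, 1B → 0 − 2 − 1 = -3
The lowest value is -3.

-3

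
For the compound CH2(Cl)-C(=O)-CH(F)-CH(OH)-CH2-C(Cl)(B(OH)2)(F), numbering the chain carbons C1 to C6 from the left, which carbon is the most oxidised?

C2

Tallying each carbon's bonds:
C1: 1C, 2H, 1Cl → 0 − 2 + 1 = -1
C2: 2C, 2O → 0 + 2 = +2
C3: 2C, 1H, 1F → 0 − 1 + 1 = 0
C4: 2C, 1H, 1O → 0 − 1 + 1 = 0
C5: 2C, 2H → 0 − 2 = -2
C6: 1C, 1F, 1Cl, 1B → 0 + 1 + 1 − 1 = +1
The most oxidised carbon is C2 at +2.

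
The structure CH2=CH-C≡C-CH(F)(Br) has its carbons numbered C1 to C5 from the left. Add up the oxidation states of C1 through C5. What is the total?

Assign +1 per bond to O/N/halogen, −1 per bond to H or an electropositive element, and 0 per bond to carbon. Tallying each carbon:
C1: 2C, 2H → 0 − 2 = -2
C2: 3C, 1H → 0 − 1 = -1
C3: 4C → 0 = 0
C4: 4C → 0 = 0
C5: 1C, 1H, 1F, 1Br → 0 − 1 + 1 + 1 = +1
Sum = -2 − 1 + 0 + 0 + 1 = -2.

-2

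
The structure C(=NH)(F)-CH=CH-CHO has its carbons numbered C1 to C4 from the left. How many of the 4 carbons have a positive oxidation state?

2

Bonds to more-electronegative neighbours contribute +1 each, bonds to H or metals contribute −1 each, and C–C bonds contribute 0. Tallying each carbon:
C1: 1C, 2N, 1F → 0 + 2 + 1 = +3
C2: 3C, 1H → 0 − 1 = -1
C3: 3C, 1H → 0 − 1 = -1
C4: 1C, 1H, 2O → 0 − 1 + 2 = +1
2 carbons (C1, C4) meet the condition.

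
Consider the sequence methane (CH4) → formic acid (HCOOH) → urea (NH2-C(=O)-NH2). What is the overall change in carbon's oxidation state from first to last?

Carbon oxidation states along the series — methane: -4, formic acid: +2, urea: +4.
Net change = +4 − (-4) = +8.

+8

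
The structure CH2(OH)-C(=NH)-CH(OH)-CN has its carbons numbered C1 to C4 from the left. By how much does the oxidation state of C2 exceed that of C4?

-1

C2: 2C, 2N → 0 + 2 = +2
C4: 1C, 3N → 0 + 3 = +3
Difference: +2 − (+3) = -1.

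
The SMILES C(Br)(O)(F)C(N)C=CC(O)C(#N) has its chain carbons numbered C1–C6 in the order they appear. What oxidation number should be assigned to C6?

+3

C6 has one bond to C (0), a triple bond to N (3×+1 = +3).
Oxidation state = 0 + 3 = +3.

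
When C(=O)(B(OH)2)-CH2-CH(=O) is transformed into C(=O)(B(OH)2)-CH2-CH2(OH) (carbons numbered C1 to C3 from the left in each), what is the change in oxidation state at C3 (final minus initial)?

-2

Before: C3 has 1 bond to C, 1 bond to H, 2 bonds to O → oxidation state +1.
After: C3 has 1 bond to C, 2 bonds to H, 1 bond to O → oxidation state -1.
Δ = -1 − (+1) = -2, so this is a reduction at C3.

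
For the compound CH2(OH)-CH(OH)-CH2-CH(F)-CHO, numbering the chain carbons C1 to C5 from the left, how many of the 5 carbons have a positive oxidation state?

1

Tallying each carbon's bonds:
C1: 1C, 2H, 1O → 0 − 2 + 1 = -1
C2: 2C, 1H, 1O → 0 − 1 + 1 = 0
C3: 2C, 2H → 0 − 2 = -2
C4: 2C, 1H, 1F → 0 − 1 + 1 = 0
C5: 1C, 1H, 2O → 0 − 1 + 2 = +1
1 carbon (C5) meets the condition.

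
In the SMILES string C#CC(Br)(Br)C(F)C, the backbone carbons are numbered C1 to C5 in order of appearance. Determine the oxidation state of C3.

C3 has one bond to C (0), one bond to C (0), one bond to Br (+1), one bond to Br (+1).
Oxidation state = 0 + 0 + 1 + 1 = +2.

+2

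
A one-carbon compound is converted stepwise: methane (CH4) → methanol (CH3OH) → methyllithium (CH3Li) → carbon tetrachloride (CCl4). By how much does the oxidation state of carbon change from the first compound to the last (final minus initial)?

Carbon oxidation states along the series — methane: -4, methanol: -2, methyllithium: -4, carbon tetrachloride: +4.
Net change = +4 − (-4) = +8.

+8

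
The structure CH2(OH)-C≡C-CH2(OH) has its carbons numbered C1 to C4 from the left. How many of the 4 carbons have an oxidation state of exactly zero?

Tallying each carbon's bonds:
C1: 1C, 2H, 1O → 0 − 2 + 1 = -1
C2: 4C → 0 = 0
C3: 4C → 0 = 0
C4: 1C, 2H, 1O → 0 − 2 + 1 = -1
2 carbons (C2, C3) meet the condition.

2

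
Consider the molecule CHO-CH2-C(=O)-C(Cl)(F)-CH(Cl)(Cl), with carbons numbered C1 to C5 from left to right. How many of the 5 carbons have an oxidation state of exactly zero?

0

Tallying each carbon's bonds:
C1: 1C, 1H, 2O → 0 − 1 + 2 = +1
C2: 2C, 2H → 0 − 2 = -2
C3: 2C, 2O → 0 + 2 = +2
C4: 2C, 1F, 1Cl → 0 + 1 + 1 = +2
C5: 1C, 1H, 2Cl → 0 − 1 + 2 = +1
0 carbons meet the condition.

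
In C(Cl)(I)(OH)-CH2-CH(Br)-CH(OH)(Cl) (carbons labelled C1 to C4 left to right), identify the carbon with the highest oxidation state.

C1

Tallying each carbon's bonds:
C1: 1C, 1O, 1Cl, 1I → 0 + 1 + 1 + 1 = +3
C2: 2C, 2H → 0 − 2 = -2
C3: 2C, 1H, 1Br → 0 − 1 + 1 = 0
C4: 1C, 1H, 1O, 1Cl → 0 − 1 + 1 + 1 = +1
The most oxidised carbon is C1 at +3.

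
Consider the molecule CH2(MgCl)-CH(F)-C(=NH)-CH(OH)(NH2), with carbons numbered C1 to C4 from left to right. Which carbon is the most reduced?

C1

Tallying each carbon's bonds:
C1: 1C, 2H, 1Mg → 0 − 2 − 1 = -3
C2: 2C, 1H, 1F → 0 − 1 + 1 = 0
C3: 2C, 2N → 0 + 2 = +2
C4: 1C, 1H, 1O, 1N → 0 − 1 + 1 + 1 = +1
The most reduced carbon is C1 at -3.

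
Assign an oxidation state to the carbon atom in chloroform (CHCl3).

+2

The carbon has one bond to H (-1), one bond to Cl (+1), one bond to Cl (+1), one bond to Cl (+1).
Oxidation state = -1 + 1 + 1 + 1 = +2.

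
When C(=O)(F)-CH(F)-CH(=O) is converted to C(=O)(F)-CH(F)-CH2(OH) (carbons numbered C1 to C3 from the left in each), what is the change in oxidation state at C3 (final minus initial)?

Before: C3 has 1 bond to C, 1 bond to H, 2 bonds to O → oxidation state +1.
After: C3 has 1 bond to C, 2 bonds to H, 1 bond to O → oxidation state -1.
Δ = -1 − (+1) = -2, so this is a reduction at C3.

-2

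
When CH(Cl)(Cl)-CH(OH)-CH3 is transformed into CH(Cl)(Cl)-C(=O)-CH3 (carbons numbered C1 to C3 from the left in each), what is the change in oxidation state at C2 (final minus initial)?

Before: C2 has 2 bonds to C, 1 bond to H, 1 bond to O → oxidation state 0.
After: C2 has 2 bonds to C, 2 bonds to O → oxidation state +2.
Δ = +2 − (0) = +2, so this is an oxidation at C2.

+2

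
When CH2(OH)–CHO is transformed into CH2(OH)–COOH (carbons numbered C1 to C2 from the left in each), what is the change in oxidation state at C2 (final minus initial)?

+2

Before: C2 has 1 bond to C, 1 bond to H, 2 bonds to O → oxidation state +1.
After: C2 has 1 bond to C, 3 bonds to O → oxidation state +3.
Δ = +3 − (+1) = +2, so this is an oxidation at C2.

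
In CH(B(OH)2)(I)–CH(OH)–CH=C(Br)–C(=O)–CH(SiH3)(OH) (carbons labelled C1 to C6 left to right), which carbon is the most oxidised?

C5

Tallying each carbon's bonds:
C1: 1C, 1H, 1I, 1B → 0 − 1 + 1 − 1 = -1
C2: 2C, 1H, 1O → 0 − 1 + 1 = 0
C3: 3C, 1H → 0 − 1 = -1
C4: 3C, 1Br → 0 + 1 = +1
C5: 2C, 2O → 0 + 2 = +2
C6: 1C, 1H, 1O, 1Si → 0 − 1 + 1 − 1 = -1
The most oxidised carbon is C5 at +2.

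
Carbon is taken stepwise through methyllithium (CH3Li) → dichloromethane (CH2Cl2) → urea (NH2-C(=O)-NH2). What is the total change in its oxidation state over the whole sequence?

Carbon oxidation states along the series — methyllithium: -4, dichloromethane: 0, urea: +4.
Net change = +4 − (-4) = +8.

+8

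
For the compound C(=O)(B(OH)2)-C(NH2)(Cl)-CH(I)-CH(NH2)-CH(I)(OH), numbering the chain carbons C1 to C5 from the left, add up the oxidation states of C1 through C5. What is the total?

Count +1 for every bond to an atom more electronegative than carbon and −1 for every bond to one less electronegative; C–C bonds are 0. Tallying each carbon:
C1: 1C, 2O, 1B → 0 + 2 − 1 = +1
C2: 2C, 1N, 1Cl → 0 + 1 + 1 = +2
C3: 2C, 1H, 1I → 0 − 1 + 1 = 0
C4: 2C, 1H, 1N → 0 − 1 + 1 = 0
C5: 1C, 1H, 1O, 1I → 0 − 1 + 1 + 1 = +1
Sum = +1 + 2 + 0 + 0 + 1 = +4.

+4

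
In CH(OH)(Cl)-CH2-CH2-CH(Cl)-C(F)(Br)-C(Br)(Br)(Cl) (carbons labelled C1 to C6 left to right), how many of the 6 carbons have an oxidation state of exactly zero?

1

Assign +1 per bond to O/N/halogen, −1 per bond to H or an electropositive element, and 0 per bond to carbon. Tallying each carbon:
C1: 1C, 1H, 1O, 1Cl → 0 − 1 + 1 + 1 = +1
C2: 2C, 2H → 0 − 2 = -2
C3: 2C, 2H → 0 − 2 = -2
C4: 2C, 1H, 1Cl → 0 − 1 + 1 = 0
C5: 2C, 1F, 1Br → 0 + 1 + 1 = +2
C6: 1C, 1Cl, 2Br → 0 + 1 + 2 = +3
1 carbon (C4) meets the condition.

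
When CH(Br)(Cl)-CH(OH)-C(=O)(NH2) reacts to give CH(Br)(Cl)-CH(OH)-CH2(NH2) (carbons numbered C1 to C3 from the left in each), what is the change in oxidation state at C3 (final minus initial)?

-4

Before: C3 has 1 bond to C, 2 bonds to O, 1 bond to N → oxidation state +3.
After: C3 has 1 bond to C, 2 bonds to H, 1 bond to N → oxidation state -1.
Δ = -1 − (+3) = -4, so this is a reduction at C3.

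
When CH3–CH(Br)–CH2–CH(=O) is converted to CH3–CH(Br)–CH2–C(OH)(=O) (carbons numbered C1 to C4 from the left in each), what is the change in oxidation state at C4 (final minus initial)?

+2

Before: C4 has 1 bond to C, 1 bond to H, 2 bonds to O → oxidation state +1.
After: C4 has 1 bond to C, 3 bonds to O → oxidation state +3.
Δ = +3 − (+1) = +2, so this is an oxidation at C4.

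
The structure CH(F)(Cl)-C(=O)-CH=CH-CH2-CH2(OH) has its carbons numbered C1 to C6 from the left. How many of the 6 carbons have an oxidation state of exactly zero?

0

Tallying each carbon's bonds:
C1: 1C, 1H, 1F, 1Cl → 0 − 1 + 1 + 1 = +1
C2: 2C, 2O → 0 + 2 = +2
C3: 3C, 1H → 0 − 1 = -1
C4: 3C, 1H → 0 − 1 = -1
C5: 2C, 2H → 0 − 2 = -2
C6: 1C, 2H, 1O → 0 − 2 + 1 = -1
0 carbons meet the condition.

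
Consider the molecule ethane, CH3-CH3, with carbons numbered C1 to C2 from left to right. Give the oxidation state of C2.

C2 has one bond to H (-1), one bond to H (-1), one bond to H (-1), one bond to C (0).
Oxidation state = -1 − 1 − 1 + 0 = -3.

-3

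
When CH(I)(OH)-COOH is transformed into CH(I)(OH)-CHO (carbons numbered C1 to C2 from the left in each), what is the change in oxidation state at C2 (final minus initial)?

-2

Before: C2 has 1 bond to C, 3 bonds to O → oxidation state +3.
After: C2 has 1 bond to C, 1 bond to H, 2 bonds to O → oxidation state +1.
Δ = +1 − (+3) = -2, so this is a reduction at C2.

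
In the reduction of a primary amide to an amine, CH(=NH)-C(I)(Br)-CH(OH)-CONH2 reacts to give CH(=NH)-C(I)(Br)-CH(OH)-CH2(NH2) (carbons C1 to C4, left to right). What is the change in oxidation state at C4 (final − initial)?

-4

Before: C4 has 1 bond to C, 2 bonds to O, 1 bond to N → oxidation state +3.
After: C4 has 1 bond to C, 2 bonds to H, 1 bond to N → oxidation state -1.
Δ = -1 − (+3) = -4, so this is a reduction at C4.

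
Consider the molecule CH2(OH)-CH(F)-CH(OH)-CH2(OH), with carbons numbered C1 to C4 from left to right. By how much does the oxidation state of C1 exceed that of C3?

C1: 1C, 2H, 1O → 0 − 2 + 1 = -1
C3: 2C, 1H, 1O → 0 − 1 + 1 = 0
Difference: -1 − (0) = -1.

-1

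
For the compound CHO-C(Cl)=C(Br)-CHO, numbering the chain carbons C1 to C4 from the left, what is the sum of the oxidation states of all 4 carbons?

+4

Assign +1 per bond to O/N/halogen, −1 per bond to H or an electropositive element, and 0 per bond to carbon. Tallying each carbon:
C1: 1C, 1H, 2O → 0 − 1 + 2 = +1
C2: 3C, 1Cl → 0 + 1 = +1
C3: 3C, 1Br → 0 + 1 = +1
C4: 1C, 1H, 2O → 0 − 1 + 2 = +1
Sum = +1 + 1 + 1 + 1 = +4.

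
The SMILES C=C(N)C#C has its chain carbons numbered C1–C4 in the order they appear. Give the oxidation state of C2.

+1

Count +1 for every bond to an atom more electronegative than carbon and −1 for every bond to one less electronegative; C–C bonds are 0.
C2 has a double bond to C (2×0 = 0), one bond to C (0), one bond to N (+1).
Oxidation state = 0 + 0 + 1 = +1.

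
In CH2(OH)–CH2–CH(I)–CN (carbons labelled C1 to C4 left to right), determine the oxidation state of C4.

+3

Assign +1 per bond to O/N/halogen, −1 per bond to H or an electropositive element, and 0 per bond to carbon.
C4 has one bond to C (0), a triple bond to N (3×+1 = +3).
Oxidation state = 0 + 3 = +3.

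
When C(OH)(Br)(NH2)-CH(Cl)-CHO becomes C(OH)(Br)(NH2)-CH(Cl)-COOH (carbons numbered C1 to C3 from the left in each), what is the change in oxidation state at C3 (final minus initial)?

Before: C3 has 1 bond to C, 1 bond to H, 2 bonds to O → oxidation state +1.
After: C3 has 1 bond to C, 3 bonds to O → oxidation state +3.
Δ = +3 − (+1) = +2, so this is an oxidation at C3.

+2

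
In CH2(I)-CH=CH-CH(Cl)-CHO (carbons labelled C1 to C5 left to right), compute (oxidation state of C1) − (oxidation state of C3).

0

C1: 1C, 2H, 1I → 0 − 2 + 1 = -1
C3: 3C, 1H → 0 − 1 = -1
Difference: -1 − (-1) = 0.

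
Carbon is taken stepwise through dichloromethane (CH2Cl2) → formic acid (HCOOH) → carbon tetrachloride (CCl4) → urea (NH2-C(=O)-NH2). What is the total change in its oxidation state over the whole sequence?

Carbon oxidation states along the series — dichloromethane: 0, formic acid: +2, carbon tetrachloride: +4, urea: +4.
Net change = +4 − (0) = +4.

+4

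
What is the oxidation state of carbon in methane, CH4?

-4

The carbon has one bond to H (-1), one bond to H (-1), one bond to H (-1), one bond to H (-1).
Oxidation state = -1 − 1 − 1 − 1 = -4.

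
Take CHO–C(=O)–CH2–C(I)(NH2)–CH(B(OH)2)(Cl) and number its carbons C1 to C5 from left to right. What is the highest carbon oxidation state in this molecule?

Count +1 for every bond to an atom more electronegative than carbon and −1 for every bond to one less electronegative; C–C bonds are 0. Tallying each carbon:
C1: 1C, 1H, 2O → 0 − 1 + 2 = +1
C2: 2C, 2O → 0 + 2 = +2
C3: 2C, 2H → 0 − 2 = -2
C4: 2C, 1N, 1I → 0 + 1 + 1 = +2
C5: 1C, 1H, 1Cl, 1B → 0 − 1 + 1 − 1 = -1
The highest value is +2.

+2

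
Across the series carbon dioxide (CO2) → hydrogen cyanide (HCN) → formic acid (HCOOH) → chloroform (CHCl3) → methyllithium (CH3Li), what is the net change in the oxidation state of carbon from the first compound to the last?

-8

Carbon oxidation states along the series — carbon dioxide: +4, hydrogen cyanide: +2, formic acid: +2, chloroform: +2, methyllithium: -4.
Net change = -4 − (+4) = -8.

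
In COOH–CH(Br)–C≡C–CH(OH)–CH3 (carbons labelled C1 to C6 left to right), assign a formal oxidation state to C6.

Count +1 for every bond to an atom more electronegative than carbon and −1 for every bond to one less electronegative; C–C bonds are 0.
C6 has one bond to C (0), one bond to H (-1), one bond to H (-1), one bond to H (-1).
Oxidation state = 0 − 1 − 1 − 1 = -3.

-3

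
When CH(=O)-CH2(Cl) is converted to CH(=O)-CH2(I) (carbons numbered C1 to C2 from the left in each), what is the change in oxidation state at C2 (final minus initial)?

0

Before: C2 has 1 bond to C, 2 bonds to H, 1 bond to Cl → oxidation state -1.
After: C2 has 1 bond to C, 2 bonds to H, 1 bond to I → oxidation state -1.
Δ = -1 − (-1) = 0, so no net redox change at C2.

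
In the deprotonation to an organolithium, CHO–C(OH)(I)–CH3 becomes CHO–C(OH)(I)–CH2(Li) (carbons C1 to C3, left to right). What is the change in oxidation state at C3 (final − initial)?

Before: C3 has 1 bond to C, 3 bonds to H → oxidation state -3.
After: C3 has 1 bond to C, 2 bonds to H, 1 bond to Li → oxidation state -3.
Δ = -3 − (-3) = 0, so no net redox change at C3.

0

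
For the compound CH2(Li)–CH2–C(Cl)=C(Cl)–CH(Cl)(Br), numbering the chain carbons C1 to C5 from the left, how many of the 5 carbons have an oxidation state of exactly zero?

Tallying each carbon's bonds:
C1: 1C, 2H, 1Li → 0 − 2 − 1 = -3
C2: 2C, 2H → 0 − 2 = -2
C3: 3C, 1Cl → 0 + 1 = +1
C4: 3C, 1Cl → 0 + 1 = +1
C5: 1C, 1H, 1Cl, 1Br → 0 − 1 + 1 + 1 = +1
0 carbons meet the condition.

0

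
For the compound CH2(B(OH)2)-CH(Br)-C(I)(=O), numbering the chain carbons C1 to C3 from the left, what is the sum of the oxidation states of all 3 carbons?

0

Tallying each carbon's bonds:
C1: 1C, 2H, 1B → 0 − 2 − 1 = -3
C2: 2C, 1H, 1Br → 0 − 1 + 1 = 0
C3: 1C, 2O, 1I → 0 + 2 + 1 = +3
Sum = -3 + 0 + 3 = 0.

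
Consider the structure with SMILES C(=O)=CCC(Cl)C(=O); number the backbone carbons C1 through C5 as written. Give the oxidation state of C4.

Assign +1 per bond to O/N/halogen, −1 per bond to H or an electropositive element, and 0 per bond to carbon.
C4 has one bond to C (0), one bond to C (0), one bond to Cl (+1), one bond to H (-1).
Oxidation state = 0 + 0 + 1 − 1 = 0.

0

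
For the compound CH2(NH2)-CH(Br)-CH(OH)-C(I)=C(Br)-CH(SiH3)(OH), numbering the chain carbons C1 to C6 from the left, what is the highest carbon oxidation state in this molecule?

Each bond to a more electronegative atom (O, N, halogen) counts +1, each bond to a less electronegative atom (H, metal, B, Si) counts −1, and each C–C bond counts 0. Tallying each carbon:
C1: 1C, 2H, 1N → 0 − 2 + 1 = -1
C2: 2C, 1H, 1Br → 0 − 1 + 1 = 0
C3: 2C, 1H, 1O → 0 − 1 + 1 = 0
C4: 3C, 1I → 0 + 1 = +1
C5: 3C, 1Br → 0 + 1 = +1
C6: 1C, 1H, 1O, 1Si → 0 − 1 + 1 − 1 = -1
The highest value is +1.

+1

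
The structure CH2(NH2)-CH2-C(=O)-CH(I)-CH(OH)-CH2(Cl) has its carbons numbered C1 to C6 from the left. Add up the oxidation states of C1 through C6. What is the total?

-2

Count +1 for every bond to an atom more electronegative than carbon and −1 for every bond to one less electronegative; C–C bonds are 0. Tallying each carbon:
C1: 1C, 2H, 1N → 0 − 2 + 1 = -1
C2: 2C, 2H → 0 − 2 = -2
C3: 2C, 2O → 0 + 2 = +2
C4: 2C, 1H, 1I → 0 − 1 + 1 = 0
C5: 2C, 1H, 1O → 0 − 1 + 1 = 0
C6: 1C, 2H, 1Cl → 0 − 2 + 1 = -1
Sum = -1 − 2 + 2 + 0 + 0 − 1 = -2.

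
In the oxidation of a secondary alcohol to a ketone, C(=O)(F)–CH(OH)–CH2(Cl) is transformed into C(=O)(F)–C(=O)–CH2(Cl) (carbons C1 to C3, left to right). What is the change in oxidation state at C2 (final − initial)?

+2

Before: C2 has 2 bonds to C, 1 bond to H, 1 bond to O → oxidation state 0.
After: C2 has 2 bonds to C, 2 bonds to O → oxidation state +2.
Δ = +2 − (0) = +2, so this is an oxidation at C2.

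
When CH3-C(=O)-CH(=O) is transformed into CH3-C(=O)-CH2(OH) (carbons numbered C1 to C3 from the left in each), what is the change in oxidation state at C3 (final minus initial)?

Before: C3 has 1 bond to C, 1 bond to H, 2 bonds to O → oxidation state +1.
After: C3 has 1 bond to C, 2 bonds to H, 1 bond to O → oxidation state -1.
Δ = -1 − (+1) = -2, so this is a reduction at C3.

-2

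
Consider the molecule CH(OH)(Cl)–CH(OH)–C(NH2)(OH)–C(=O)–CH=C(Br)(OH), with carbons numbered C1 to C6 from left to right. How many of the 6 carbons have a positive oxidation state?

4

Each bond to a more electronegative atom (O, N, halogen) counts +1, each bond to a less electronegative atom (H, metal, B, Si) counts −1, and each C–C bond counts 0. Tallying each carbon:
C1: 1C, 1H, 1O, 1Cl → 0 − 1 + 1 + 1 = +1
C2: 2C, 1H, 1O → 0 − 1 + 1 = 0
C3: 2C, 1O, 1N → 0 + 1 + 1 = +2
C4: 2C, 2O → 0 + 2 = +2
C5: 3C, 1H → 0 − 1 = -1
C6: 2C, 1O, 1Br → 0 + 1 + 1 = +2
4 carbons (C1, C3, C4, C6) meet the condition.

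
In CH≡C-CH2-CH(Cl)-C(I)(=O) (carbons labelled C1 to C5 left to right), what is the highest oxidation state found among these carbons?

+3

Tallying each carbon's bonds:
C1: 3C, 1H → 0 − 1 = -1
C2: 4C → 0 = 0
C3: 2C, 2H → 0 − 2 = -2
C4: 2C, 1H, 1Cl → 0 − 1 + 1 = 0
C5: 1C, 2O, 1I → 0 + 2 + 1 = +3
The highest value is +3.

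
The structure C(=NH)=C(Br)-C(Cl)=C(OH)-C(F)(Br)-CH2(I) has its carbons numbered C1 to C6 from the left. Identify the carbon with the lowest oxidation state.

Bonds to more-electronegative neighbours contribute +1 each, bonds to H or metals contribute −1 each, and C–C bonds contribute 0. Tallying each carbon:
C1: 2C, 2N → 0 + 2 = +2
C2: 3C, 1Br → 0 + 1 = +1
C3: 3C, 1Cl → 0 + 1 = +1
C4: 3C, 1O → 0 + 1 = +1
C5: 2C, 1F, 1Br → 0 + 1 + 1 = +2
C6: 1C, 2H, 1I → 0 − 2 + 1 = -1
The most reduced carbon is C6 at -1.

C6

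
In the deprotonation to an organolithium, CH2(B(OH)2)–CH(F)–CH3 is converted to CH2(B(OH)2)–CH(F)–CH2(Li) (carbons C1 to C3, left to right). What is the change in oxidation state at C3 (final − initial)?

0

Before: C3 has 1 bond to C, 3 bonds to H → oxidation state -3.
After: C3 has 1 bond to C, 2 bonds to H, 1 bond to Li → oxidation state -3.
Δ = -3 − (-3) = 0, so no net redox change at C3.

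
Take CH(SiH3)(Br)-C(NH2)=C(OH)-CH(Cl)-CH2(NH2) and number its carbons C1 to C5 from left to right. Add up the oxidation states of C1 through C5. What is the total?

0

Tallying each carbon's bonds:
C1: 1C, 1H, 1Br, 1Si → 0 − 1 + 1 − 1 = -1
C2: 3C, 1N → 0 + 1 = +1
C3: 3C, 1O → 0 + 1 = +1
C4: 2C, 1H, 1Cl → 0 − 1 + 1 = 0
C5: 1C, 2H, 1N → 0 − 2 + 1 = -1
Sum = -1 + 1 + 1 + 0 − 1 = 0.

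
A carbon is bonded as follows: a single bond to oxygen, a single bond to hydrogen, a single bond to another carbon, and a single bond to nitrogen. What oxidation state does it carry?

Count +1 for every bond to an atom more electronegative than carbon and −1 for every bond to one less electronegative; C–C bonds are 0.
The carbon has one bond to C (0), one bond to O (+1), one bond to H (-1), one bond to N (+1).
Oxidation state = 0 + 1 − 1 + 1 = +1.

+1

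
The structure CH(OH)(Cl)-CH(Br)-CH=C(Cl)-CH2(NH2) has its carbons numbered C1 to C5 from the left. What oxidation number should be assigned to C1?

+1

C1 has one bond to C (0), one bond to O (+1), one bond to Cl (+1), one bond to H (-1).
Oxidation state = 0 + 1 + 1 − 1 = +1.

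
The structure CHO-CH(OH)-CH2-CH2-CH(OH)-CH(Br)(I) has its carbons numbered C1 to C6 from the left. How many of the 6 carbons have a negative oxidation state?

Bonds to more-electronegative neighbours contribute +1 each, bonds to H or metals contribute −1 each, and C–C bonds contribute 0. Tallying each carbon:
C1: 1C, 1H, 2O → 0 − 1 + 2 = +1
C2: 2C, 1H, 1O → 0 − 1 + 1 = 0
C3: 2C, 2H → 0 − 2 = -2
C4: 2C, 2H → 0 − 2 = -2
C5: 2C, 1H, 1O → 0 − 1 + 1 = 0
C6: 1C, 1H, 1Br, 1I → 0 − 1 + 1 + 1 = +1
2 carbons (C3, C4) meet the condition.

2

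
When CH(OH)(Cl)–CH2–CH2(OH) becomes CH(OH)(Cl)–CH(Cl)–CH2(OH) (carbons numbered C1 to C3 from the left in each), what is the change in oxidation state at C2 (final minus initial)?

Before: C2 has 2 bonds to C, 2 bonds to H → oxidation state -2.
After: C2 has 2 bonds to C, 1 bond to H, 1 bond to Cl → oxidation state 0.
Δ = 0 − (-2) = +2, so this is an oxidation at C2.

+2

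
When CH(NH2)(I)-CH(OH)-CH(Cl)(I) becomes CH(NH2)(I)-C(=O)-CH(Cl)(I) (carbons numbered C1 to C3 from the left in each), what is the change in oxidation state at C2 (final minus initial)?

Before: C2 has 2 bonds to C, 1 bond to H, 1 bond to O → oxidation state 0.
After: C2 has 2 bonds to C, 2 bonds to O → oxidation state +2.
Δ = +2 − (0) = +2, so this is an oxidation at C2.

+2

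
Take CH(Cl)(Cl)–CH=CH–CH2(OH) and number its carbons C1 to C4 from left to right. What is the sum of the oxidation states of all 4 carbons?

Tallying each carbon's bonds:
C1: 1C, 1H, 2Cl → 0 − 1 + 2 = +1
C2: 3C, 1H → 0 − 1 = -1
C3: 3C, 1H → 0 − 1 = -1
C4: 1C, 2H, 1O → 0 − 2 + 1 = -1
Sum = +1 − 1 − 1 − 1 = -2.

-2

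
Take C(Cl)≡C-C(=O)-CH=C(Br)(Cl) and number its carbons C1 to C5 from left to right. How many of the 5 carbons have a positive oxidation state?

3

Tallying each carbon's bonds:
C1: 3C, 1Cl → 0 + 1 = +1
C2: 4C → 0 = 0
C3: 2C, 2O → 0 + 2 = +2
C4: 3C, 1H → 0 − 1 = -1
C5: 2C, 1Cl, 1Br → 0 + 1 + 1 = +2
3 carbons (C1, C3, C5) meet the condition.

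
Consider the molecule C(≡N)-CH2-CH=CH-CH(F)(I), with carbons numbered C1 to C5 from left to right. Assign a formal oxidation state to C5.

+1

C5 has one bond to C (0), one bond to F (+1), one bond to I (+1), one bond to H (-1).
Oxidation state = 0 + 1 + 1 − 1 = +1.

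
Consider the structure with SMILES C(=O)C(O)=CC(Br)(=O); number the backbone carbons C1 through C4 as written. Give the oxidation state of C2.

+1

Count +1 for every bond to an atom more electronegative than carbon and −1 for every bond to one less electronegative; C–C bonds are 0.
C2 has one bond to C (0), a double bond to C (2×0 = 0), one bond to O (+1).
Oxidation state = 0 + 0 + 1 = +1.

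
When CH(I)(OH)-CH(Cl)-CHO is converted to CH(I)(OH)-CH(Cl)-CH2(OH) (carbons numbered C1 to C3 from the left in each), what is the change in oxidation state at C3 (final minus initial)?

-2

Before: C3 has 1 bond to C, 1 bond to H, 2 bonds to O → oxidation state +1.
After: C3 has 1 bond to C, 2 bonds to H, 1 bond to O → oxidation state -1.
Δ = -1 − (+1) = -2, so this is a reduction at C3.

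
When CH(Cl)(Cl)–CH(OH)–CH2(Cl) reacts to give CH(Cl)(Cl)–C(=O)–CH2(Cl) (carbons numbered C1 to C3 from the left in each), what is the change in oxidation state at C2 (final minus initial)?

Before: C2 has 2 bonds to C, 1 bond to H, 1 bond to O → oxidation state 0.
After: C2 has 2 bonds to C, 2 bonds to O → oxidation state +2.
Δ = +2 − (0) = +2, so this is an oxidation at C2.

+2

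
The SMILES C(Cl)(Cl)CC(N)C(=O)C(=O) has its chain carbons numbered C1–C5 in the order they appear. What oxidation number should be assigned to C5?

+1

Each bond to a more electronegative atom (O, N, halogen) counts +1, each bond to a less electronegative atom (H, metal, B, Si) counts −1, and each C–C bond counts 0.
C5 has one bond to C (0), a double bond to O (2×+1 = +2), one bond to H (-1).
Oxidation state = 0 + 2 − 1 = +1.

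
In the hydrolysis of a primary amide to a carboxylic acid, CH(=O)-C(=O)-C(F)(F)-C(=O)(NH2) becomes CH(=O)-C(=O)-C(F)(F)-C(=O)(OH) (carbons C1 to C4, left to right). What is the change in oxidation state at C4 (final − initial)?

0

Before: C4 has 1 bond to C, 2 bonds to O, 1 bond to N → oxidation state +3.
After: C4 has 1 bond to C, 3 bonds to O → oxidation state +3.
Δ = +3 − (+3) = 0, so no net redox change at C4.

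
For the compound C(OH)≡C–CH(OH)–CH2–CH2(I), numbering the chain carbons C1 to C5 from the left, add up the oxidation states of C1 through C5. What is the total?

Tallying each carbon's bonds:
C1: 3C, 1O → 0 + 1 = +1
C2: 4C → 0 = 0
C3: 2C, 1H, 1O → 0 − 1 + 1 = 0
C4: 2C, 2H → 0 − 2 = -2
C5: 1C, 2H, 1I → 0 − 2 + 1 = -1
Sum = +1 + 0 + 0 − 2 − 1 = -2.

-2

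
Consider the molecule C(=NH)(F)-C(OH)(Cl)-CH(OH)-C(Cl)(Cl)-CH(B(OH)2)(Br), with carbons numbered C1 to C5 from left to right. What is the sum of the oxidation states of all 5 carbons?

Tallying each carbon's bonds:
C1: 1C, 2N, 1F → 0 + 2 + 1 = +3
C2: 2C, 1O, 1Cl → 0 + 1 + 1 = +2
C3: 2C, 1H, 1O → 0 − 1 + 1 = 0
C4: 2C, 2Cl → 0 + 2 = +2
C5: 1C, 1H, 1Br, 1B → 0 − 1 + 1 − 1 = -1
Sum = +3 + 2 + 0 + 2 − 1 = +6.

+6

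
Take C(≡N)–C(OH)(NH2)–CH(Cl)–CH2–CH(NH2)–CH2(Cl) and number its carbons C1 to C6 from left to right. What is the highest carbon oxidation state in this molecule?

Assign +1 per bond to O/N/halogen, −1 per bond to H or an electropositive element, and 0 per bond to carbon. Tallying each carbon:
C1: 1C, 3N → 0 + 3 = +3
C2: 2C, 1O, 1N → 0 + 1 + 1 = +2
C3: 2C, 1H, 1Cl → 0 − 1 + 1 = 0
C4: 2C, 2H → 0 − 2 = -2
C5: 2C, 1H, 1N → 0 − 1 + 1 = 0
C6: 1C, 2H, 1Cl → 0 − 2 + 1 = -1
The highest value is +3.

+3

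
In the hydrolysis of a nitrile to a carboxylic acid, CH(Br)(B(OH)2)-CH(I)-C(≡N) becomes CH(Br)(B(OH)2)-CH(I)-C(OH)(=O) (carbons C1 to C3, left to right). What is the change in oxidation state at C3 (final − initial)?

Before: C3 has 1 bond to C, 3 bonds to N → oxidation state +3.
After: C3 has 1 bond to C, 3 bonds to O → oxidation state +3.
Δ = +3 − (+3) = 0, so no net redox change at C3.

0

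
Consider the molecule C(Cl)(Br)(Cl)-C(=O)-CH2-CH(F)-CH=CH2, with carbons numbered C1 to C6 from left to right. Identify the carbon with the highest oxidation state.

C1

Tallying each carbon's bonds:
C1: 1C, 2Cl, 1Br → 0 + 2 + 1 = +3
C2: 2C, 2O → 0 + 2 = +2
C3: 2C, 2H → 0 − 2 = -2
C4: 2C, 1H, 1F → 0 − 1 + 1 = 0
C5: 3C, 1H → 0 − 1 = -1
C6: 2C, 2H → 0 − 2 = -2
The most oxidised carbon is C1 at +3.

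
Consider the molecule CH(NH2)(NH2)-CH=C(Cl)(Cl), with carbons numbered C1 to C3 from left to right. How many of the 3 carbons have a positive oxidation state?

2

Count +1 for every bond to an atom more electronegative than carbon and −1 for every bond to one less electronegative; C–C bonds are 0. Tallying each carbon:
C1: 1C, 1H, 2N → 0 − 1 + 2 = +1
C2: 3C, 1H → 0 − 1 = -1
C3: 2C, 2Cl → 0 + 2 = +2
2 carbons (C1, C3) meet the condition.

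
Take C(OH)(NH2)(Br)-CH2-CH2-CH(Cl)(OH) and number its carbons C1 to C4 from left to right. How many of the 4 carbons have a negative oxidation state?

Each bond to a more electronegative atom (O, N, halogen) counts +1, each bond to a less electronegative atom (H, metal, B, Si) counts −1, and each C–C bond counts 0. Tallying each carbon:
C1: 1C, 1O, 1N, 1Br → 0 + 1 + 1 + 1 = +3
C2: 2C, 2H → 0 − 2 = -2
C3: 2C, 2H → 0 − 2 = -2
C4: 1C, 1H, 1O, 1Cl → 0 − 1 + 1 + 1 = +1
2 carbons (C2, C3) meet the condition.

2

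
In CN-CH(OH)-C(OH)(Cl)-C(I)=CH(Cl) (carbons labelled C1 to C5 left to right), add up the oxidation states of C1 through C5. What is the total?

Count +1 for every bond to an atom more electronegative than carbon and −1 for every bond to one less electronegative; C–C bonds are 0. Tallying each carbon:
C1: 1C, 3N → 0 + 3 = +3
C2: 2C, 1H, 1O → 0 − 1 + 1 = 0
C3: 2C, 1O, 1Cl → 0 + 1 + 1 = +2
C4: 3C, 1I → 0 + 1 = +1
C5: 2C, 1H, 1Cl → 0 − 1 + 1 = 0
Sum = +3 + 0 + 2 + 1 + 0 = +6.

+6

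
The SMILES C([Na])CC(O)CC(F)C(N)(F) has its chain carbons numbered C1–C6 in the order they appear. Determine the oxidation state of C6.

+1

Bonds to more-electronegative neighbours contribute +1 each, bonds to H or metals contribute −1 each, and C–C bonds contribute 0.
C6 has one bond to C (0), one bond to N (+1), one bond to H (-1), one bond to F (+1).
Oxidation state = 0 + 1 − 1 + 1 = +1.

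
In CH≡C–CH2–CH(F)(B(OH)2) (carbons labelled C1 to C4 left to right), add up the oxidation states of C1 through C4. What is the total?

-4

Assign +1 per bond to O/N/halogen, −1 per bond to H or an electropositive element, and 0 per bond to carbon. Tallying each carbon:
C1: 3C, 1H → 0 − 1 = -1
C2: 4C → 0 = 0
C3: 2C, 2H → 0 − 2 = -2
C4: 1C, 1H, 1F, 1B → 0 − 1 + 1 − 1 = -1
Sum = -1 + 0 − 2 − 1 = -4.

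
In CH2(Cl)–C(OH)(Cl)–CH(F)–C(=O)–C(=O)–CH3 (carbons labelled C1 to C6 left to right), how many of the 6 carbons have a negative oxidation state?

2

Count +1 for every bond to an atom more electronegative than carbon and −1 for every bond to one less electronegative; C–C bonds are 0. Tallying each carbon:
C1: 1C, 2H, 1Cl → 0 − 2 + 1 = -1
C2: 2C, 1O, 1Cl → 0 + 1 + 1 = +2
C3: 2C, 1H, 1F → 0 − 1 + 1 = 0
C4: 2C, 2O → 0 + 2 = +2
C5: 2C, 2O → 0 + 2 = +2
C6: 1C, 3H → 0 − 3 = -3
2 carbons (C1, C6) meet the condition.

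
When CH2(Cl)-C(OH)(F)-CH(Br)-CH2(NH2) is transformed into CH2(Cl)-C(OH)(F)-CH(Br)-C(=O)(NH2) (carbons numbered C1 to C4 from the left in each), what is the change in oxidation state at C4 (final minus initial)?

+4

Before: C4 has 1 bond to C, 2 bonds to H, 1 bond to N → oxidation state -1.
After: C4 has 1 bond to C, 2 bonds to O, 1 bond to N → oxidation state +3.
Δ = +3 − (-1) = +4, so this is an oxidation at C4.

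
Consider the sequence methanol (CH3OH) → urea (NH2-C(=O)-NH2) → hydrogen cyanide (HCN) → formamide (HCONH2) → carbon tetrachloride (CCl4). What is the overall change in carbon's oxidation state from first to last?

+6

Carbon oxidation states along the series — methanol: -2, urea: +4, hydrogen cyanide: +2, formamide: +2, carbon tetrachloride: +4.
Net change = +4 − (-2) = +6.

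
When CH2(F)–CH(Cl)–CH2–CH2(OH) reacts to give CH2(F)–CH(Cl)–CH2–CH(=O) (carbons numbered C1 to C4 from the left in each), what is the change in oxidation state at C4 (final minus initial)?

+2

Before: C4 has 1 bond to C, 2 bonds to H, 1 bond to O → oxidation state -1.
After: C4 has 1 bond to C, 1 bond to H, 2 bonds to O → oxidation state +1.
Δ = +1 − (-1) = +2, so this is an oxidation at C4.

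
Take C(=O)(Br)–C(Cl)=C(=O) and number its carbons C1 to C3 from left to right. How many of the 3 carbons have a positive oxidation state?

Tallying each carbon's bonds:
C1: 1C, 2O, 1Br → 0 + 2 + 1 = +3
C2: 3C, 1Cl → 0 + 1 = +1
C3: 2C, 2O → 0 + 2 = +2
3 carbons (C1, C2, C3) meet the condition.

3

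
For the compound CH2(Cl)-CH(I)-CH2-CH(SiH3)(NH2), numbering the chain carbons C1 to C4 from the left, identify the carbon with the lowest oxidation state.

Each bond to a more electronegative atom (O, N, halogen) counts +1, each bond to a less electronegative atom (H, metal, B, Si) counts −1, and each C–C bond counts 0. Tallying each carbon:
C1: 1C, 2H, 1Cl → 0 − 2 + 1 = -1
C2: 2C, 1H, 1I → 0 − 1 + 1 = 0
C3: 2C, 2H → 0 − 2 = -2
C4: 1C, 1H, 1N, 1Si → 0 − 1 + 1 − 1 = -1
The most reduced carbon is C3 at -2.

C3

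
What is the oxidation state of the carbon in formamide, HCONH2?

+2

The carbon has one bond to H (-1), a double bond to O (2×+1 = +2), one bond to N (+1).
Oxidation state = -1 + 2 + 1 = +2.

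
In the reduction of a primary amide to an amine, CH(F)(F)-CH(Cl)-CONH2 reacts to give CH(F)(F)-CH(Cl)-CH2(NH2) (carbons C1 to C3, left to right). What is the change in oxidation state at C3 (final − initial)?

Before: C3 has 1 bond to C, 2 bonds to O, 1 bond to N → oxidation state +3.
After: C3 has 1 bond to C, 2 bonds to H, 1 bond to N → oxidation state -1.
Δ = -1 − (+3) = -4, so this is a reduction at C3.

-4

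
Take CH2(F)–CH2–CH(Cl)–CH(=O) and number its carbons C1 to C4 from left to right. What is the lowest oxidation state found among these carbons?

-2

Count +1 for every bond to an atom more electronegative than carbon and −1 for every bond to one less electronegative; C–C bonds are 0. Tallying each carbon:
C1: 1C, 2H, 1F → 0 − 2 + 1 = -1
C2: 2C, 2H → 0 − 2 = -2
C3: 2C, 1H, 1Cl → 0 − 1 + 1 = 0
C4: 1C, 1H, 2O → 0 − 1 + 2 = +1
The lowest value is -2.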